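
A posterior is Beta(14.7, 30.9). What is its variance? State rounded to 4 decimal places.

0.0047

Var = αβ/[(α+β)²(α+β+1)] = (14.7×30.9)/(45.6²×46.6) = 454.23/96898.176 = 0.0047.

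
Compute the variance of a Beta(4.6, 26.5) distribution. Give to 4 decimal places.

Var = αβ/[(α+β)²(α+β+1)] = (4.6×26.5)/(31.1²×32.1) = 121.90/31047.441 = 0.0039.

0.0039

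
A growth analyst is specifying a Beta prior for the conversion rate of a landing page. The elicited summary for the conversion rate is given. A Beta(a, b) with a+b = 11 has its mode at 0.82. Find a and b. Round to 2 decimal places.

Since the density peak of Beta(a,b) is at (a−1)/(a+b−2),
a = 1 + 0.82(11−2) = 8.38 and b = 11 − 8.38 = 2.62.

a = 8.38, b = 2.62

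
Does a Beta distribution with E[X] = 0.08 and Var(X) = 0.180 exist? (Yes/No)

No

The Beta variance bound is σ² < μ(1−μ).
Here μ(1−μ) = 0.08×0.92 = 0.0736, and 0.180 ≥ 0.0736.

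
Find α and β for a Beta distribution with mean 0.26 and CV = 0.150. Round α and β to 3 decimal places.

Var = (CV·μ)² = (0.150×0.26)² = 0.001521.
α+β = μ(1−μ)/Var − 1 = 0.1924/0.001521 − 1 = 125.4957.
Thus α = 0.26·125.4957 = 32.629 and β = 0.74·125.4957 = 92.867.

α = 32.629, β = 92.867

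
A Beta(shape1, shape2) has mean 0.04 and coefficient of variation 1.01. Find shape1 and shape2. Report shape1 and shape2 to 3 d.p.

shape1 = 0.901, shape2 = 21.626

σ = CV·μ = 1.01×0.04 = 0.04040, so σ² = 0.001632.
s+1 = μ(1−μ)/σ² = 0.0384/0.001632 = 23.5271, so s = shape1+shape2 = 22.5271.
shape1 = μs = 0.901, shape2 = (1−μ)s = 21.626.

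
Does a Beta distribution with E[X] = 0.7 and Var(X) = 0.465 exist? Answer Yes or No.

No

The Beta variance bound is σ² < μ(1−μ).
Here μ(1−μ) = 0.7×0.3 = 0.21, and 0.465 ≥ 0.21.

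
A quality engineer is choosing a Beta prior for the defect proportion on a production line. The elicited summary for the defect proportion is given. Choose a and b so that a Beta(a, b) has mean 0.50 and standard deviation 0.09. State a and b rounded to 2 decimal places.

σ² = 0.09² = 0.0081.
With s = a+b, Var = μ(1−μ)/(s+1), so s+1 = (0.50×0.50)/0.0081 = 30.8642 and s = 29.8642.
a = μs = 14.93, b = (1−μ)s = 14.93.

a = 14.93, b = 14.93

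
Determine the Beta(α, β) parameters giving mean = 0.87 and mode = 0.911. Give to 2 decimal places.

α = 17.44, β = 2.61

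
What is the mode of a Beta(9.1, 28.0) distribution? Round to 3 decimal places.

With α,β > 1, mode = (α−1)/(α+β−2) = 8.1/35.1 = 0.231.

0.231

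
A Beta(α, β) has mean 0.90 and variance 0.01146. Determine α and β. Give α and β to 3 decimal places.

By moment matching, α+β = μ(1−μ)/σ² − 1 = (0.90·0.10)/0.01146 − 1 = 7.8534 − 1 = 6.8534.
Since α/(α+β) = μ, α = 0.90·6.8534 = 6.168 and β = 0.10·6.8534 = 0.685.

α = 6.168, β = 0.685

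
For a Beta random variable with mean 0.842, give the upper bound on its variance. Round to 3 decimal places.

0.133

For fixed mean μ the Beta variance is μ(1−μ)/(α+β+1), increasing as α+β decreases.
Its least upper bound (not attained) is μ(1−μ) = 0.842·0.158 = 0.133.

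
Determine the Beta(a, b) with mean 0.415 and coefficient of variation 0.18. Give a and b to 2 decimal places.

a = 17.64, b = 24.87

Var = (CV·μ)² = (0.18×0.415)² = 0.005580.
a+b = μ(1−μ)/Var − 1 = 0.242775/0.005580 − 1 = 42.5074.
Thus a = 0.415·42.5074 = 17.64 and b = 0.585·42.5074 = 24.87.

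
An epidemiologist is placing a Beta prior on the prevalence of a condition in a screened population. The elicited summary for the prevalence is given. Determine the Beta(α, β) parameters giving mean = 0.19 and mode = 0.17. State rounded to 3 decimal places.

α = 6.270, β = 26.730

Let s = α+β. Mean gives α = μs = 0.19s; mode gives (α−1)/(s−2) = 0.17.
Substituting: 0.19s − 1 = 0.17(s−2) = 0.17s − 0.34, so 0.02s = 0.66 and s = 33.0000.
Then α = 0.19×33.0000 = 6.270 and β = s−α = 26.730.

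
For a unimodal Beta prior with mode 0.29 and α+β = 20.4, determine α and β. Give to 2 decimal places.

For α,β>1 the mode is (α−1)/(α+β−2), so α = mode·(κ−2)+1 = 0.29×18.4+1 = 6.34.
And β = (1−mode)·(κ−2)+1 = 0.71×18.4+1 = 14.06.

α = 6.34, β = 14.06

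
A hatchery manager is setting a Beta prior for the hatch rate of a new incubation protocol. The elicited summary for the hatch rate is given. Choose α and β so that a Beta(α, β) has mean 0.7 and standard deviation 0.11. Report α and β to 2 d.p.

α = 11.45, β = 4.91

First σ² = 0.0121. Setting α = μn, β = (1−μ)n with n = α+β,
μ(1−μ)/(n+1) = 0.0121 ⇒ n+1 = 0.21/0.0121 = 17.3554 ⇒ n = 16.3554.
Hence α = 0.7×16.3554 = 11.45, β = 0.3×16.3554 = 4.91.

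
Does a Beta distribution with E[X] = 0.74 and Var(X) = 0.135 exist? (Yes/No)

For any Beta, Var(X) < E[X]·(1−E[X]).
Here μ(1−μ) = 0.74×0.26 = 0.1924, and 0.135 < 0.1924.

Yes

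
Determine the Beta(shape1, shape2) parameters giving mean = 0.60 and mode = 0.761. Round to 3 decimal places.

Let s = shape1+shape2. Mean gives shape1 = μs = 0.60s; mode gives (shape1−1)/(s−2) = 0.761.
Substituting: 0.60s − 1 = 0.761(s−2) = 0.761s − 1.522, so -0.161s = -0.522 and s = 3.2422.
Then shape1 = 0.60×3.2422 = 1.945 and shape2 = s−shape1 = 1.297.

shape1 = 1.945, shape2 = 1.297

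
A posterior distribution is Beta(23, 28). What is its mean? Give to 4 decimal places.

The Beta mean is α/(α+β) = 23/(23+28) = 0.4510.

0.4510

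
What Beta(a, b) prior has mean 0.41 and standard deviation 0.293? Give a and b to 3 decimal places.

a = 0.745, b = 1.072

First σ² = 0.085849. Setting a = μn, b = (1−μ)n with n = a+b,
μ(1−μ)/(n+1) = 0.085849 ⇒ n+1 = 0.2419/0.085849 = 2.8177 ⇒ n = 1.8177.
Hence a = 0.41×1.8177 = 0.745, b = 0.59×1.8177 = 1.072.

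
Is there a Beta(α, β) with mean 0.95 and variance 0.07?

No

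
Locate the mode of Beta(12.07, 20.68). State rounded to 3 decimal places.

With α,β > 1, mode = (α−1)/(α+β−2) = 11.07/30.75 = 0.360.

0.360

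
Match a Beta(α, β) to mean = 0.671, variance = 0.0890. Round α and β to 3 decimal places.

Write ν = α+β; then α = μν and Var = μ(1−μ)/(ν+1).
ν = μ(1−μ)/Var − 1 = 0.220759/0.0890 − 1 = 1.4804.
α = 0.671·1.4804 = 0.993, β = 0.329·1.4804 = 0.487.

α = 0.993, β = 0.487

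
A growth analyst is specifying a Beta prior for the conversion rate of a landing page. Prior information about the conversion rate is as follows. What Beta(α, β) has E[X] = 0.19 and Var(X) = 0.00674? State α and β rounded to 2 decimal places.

Write ν = α+β; then α = μν and Var = μ(1−μ)/(ν+1).
ν = μ(1−μ)/Var − 1 = 0.1539/0.00674 − 1 = 21.8338.
α = 0.19·21.8338 = 4.15, β = 0.81·21.8338 = 17.69.

α = 4.15, β = 17.69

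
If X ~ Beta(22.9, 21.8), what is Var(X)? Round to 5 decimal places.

0.00547

α+β = 44.7 and αβ = 499.22, so Var = αβ/[(α+β)²(α+β+1)] = 499.22/91312.713 = 0.00547.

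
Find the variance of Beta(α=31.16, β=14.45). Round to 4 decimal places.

Var = αβ/[(α+β)²(α+β+1)] = (31.16×14.45)/(45.61²×46.61) = 450.2620/96961.482581 = 0.0046.

0.0046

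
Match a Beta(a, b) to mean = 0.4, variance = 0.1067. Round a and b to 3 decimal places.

Let s = a+b. The Beta variance is μ(1−μ)/(s+1).
So s+1 = μ(1−μ)/σ² = (0.4×0.6)/0.1067 = 0.24/0.1067 = 2.2493, giving s = 1.2493.
Then a = μs = 0.4×1.2493 = 0.500 and b = (1−μ)s = 0.6×1.2493 = 0.750.

a = 0.500, b = 0.750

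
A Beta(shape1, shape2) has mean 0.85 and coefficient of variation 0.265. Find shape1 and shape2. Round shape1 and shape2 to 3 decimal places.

σ = CV·μ = 0.265×0.85 = 0.22525, so σ² = 0.050738.
s+1 = μ(1−μ)/σ² = 0.1275/0.050738 = 2.5129, so s = shape1+shape2 = 1.5129.
shape1 = μs = 1.286, shape2 = (1−μ)s = 0.227.

shape1 = 1.286, shape2 = 0.227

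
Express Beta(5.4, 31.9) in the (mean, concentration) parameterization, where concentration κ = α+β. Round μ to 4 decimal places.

κ = α+β = 5.4+31.9 = 37.3; μ = α/κ = 5.4/37.3 = 0.1448.

μ = 0.1448, κ = 37.3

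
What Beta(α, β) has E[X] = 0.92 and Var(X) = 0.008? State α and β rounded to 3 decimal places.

Write ν = α+β; then α = μν and Var = μ(1−μ)/(ν+1).
ν = μ(1−μ)/Var − 1 = 0.0736/0.008 − 1 = 8.2000.
α = 0.92·8.2000 = 7.544, β = 0.08·8.2000 = 0.656.

α = 7.544, β = 0.656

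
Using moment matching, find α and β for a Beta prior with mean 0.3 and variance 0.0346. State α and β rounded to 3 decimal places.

Let s = α+β. The Beta variance is μ(1−μ)/(s+1).
So s+1 = μ(1−μ)/σ² = (0.3×0.7)/0.0346 = 0.21/0.0346 = 6.0694, giving s = 5.0694.
Then α = μs = 0.3×5.0694 = 1.521 and β = (1−μ)s = 0.7×5.0694 = 3.549.

α = 1.521, β = 3.549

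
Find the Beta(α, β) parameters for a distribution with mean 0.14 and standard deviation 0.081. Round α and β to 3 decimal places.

α = 2.429, β = 14.922

Variance = 0.081² = 0.006561. The moment-matching identity α+β = μ(1−μ)/Var − 1 gives
α+β = 0.1204/0.006561 − 1 = 17.3509, so α = μ·17.3509 = 2.429 and β = (1−μ)·17.3509 = 14.922.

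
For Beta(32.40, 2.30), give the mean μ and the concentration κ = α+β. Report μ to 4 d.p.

κ = α+β = 32.40+2.30 = 34.70; μ = α/κ = 32.40/34.70 = 0.9337.

μ = 0.9337, κ = 34.70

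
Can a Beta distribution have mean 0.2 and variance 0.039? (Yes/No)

For any Beta, Var(X) < E[X]·(1−E[X]).
Here μ(1−μ) = 0.2×0.8 = 0.16, and 0.039 < 0.16.

Yes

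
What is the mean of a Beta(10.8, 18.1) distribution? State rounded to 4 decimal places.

0.3737

E[X] = α/(α+β) = 10.8/28.9 = 0.3737.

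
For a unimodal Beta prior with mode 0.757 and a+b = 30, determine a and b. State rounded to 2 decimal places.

a = 22.20, b = 7.80

For a,b>1 the mode is (a−1)/(a+b−2), so a = mode·(κ−2)+1 = 0.757×28+1 = 22.20.
And b = (1−mode)·(κ−2)+1 = 0.243×28+1 = 7.80.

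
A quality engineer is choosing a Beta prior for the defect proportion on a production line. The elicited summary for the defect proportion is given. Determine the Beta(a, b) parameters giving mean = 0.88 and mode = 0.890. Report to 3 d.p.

a = 68.640, b = 9.360

Let s = a+b. Mean gives a = μs = 0.88s; mode gives (a−1)/(s−2) = 0.890.
Substituting: 0.88s − 1 = 0.890(s−2) = 0.890s − 1.780, so -0.010s = -0.780 and s = 78.0000.
Then a = 0.88×78.0000 = 68.640 and b = s−a = 9.360.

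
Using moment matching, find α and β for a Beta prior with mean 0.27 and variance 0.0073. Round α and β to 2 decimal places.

Write ν = α+β; then α = μν and Var = μ(1−μ)/(ν+1).
ν = μ(1−μ)/Var − 1 = 0.1971/0.0073 − 1 = 26.0000.
α = 0.27·26.0000 = 7.02, β = 0.73·26.0000 = 18.98.

α = 7.02, β = 18.98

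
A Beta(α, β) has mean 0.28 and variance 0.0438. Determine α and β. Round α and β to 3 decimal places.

α = 1.009, β = 2.594

Let s = α+β. The Beta variance is μ(1−μ)/(s+1).
So s+1 = μ(1−μ)/σ² = (0.28×0.72)/0.0438 = 0.2016/0.0438 = 4.6027, giving s = 3.6027.
Then α = μs = 0.28×3.6027 = 1.009 and β = (1−μ)s = 0.72×3.6027 = 2.594.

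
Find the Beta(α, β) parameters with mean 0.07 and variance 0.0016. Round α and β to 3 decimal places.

Let s = α+β. The Beta variance is μ(1−μ)/(s+1).
So s+1 = μ(1−μ)/σ² = (0.07×0.93)/0.0016 = 0.0651/0.0016 = 40.6875, giving s = 39.6875.
Then α = μs = 0.07×39.6875 = 2.778 and β = (1−μ)s = 0.93×39.6875 = 36.909.

α = 2.778, β = 36.909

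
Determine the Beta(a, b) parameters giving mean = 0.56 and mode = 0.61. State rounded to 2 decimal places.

With s = a+b: μ = a/s and mode = (a−1)/(s−2). Eliminating a = μs,
μs − 1 = m(s−2) ⇒ s(μ−m) = 1−2m ⇒ s = -0.22/-0.05 = 4.4000.
So a = μs = 2.46, b = (1−μ)s = 1.94.

a = 2.46, b = 1.94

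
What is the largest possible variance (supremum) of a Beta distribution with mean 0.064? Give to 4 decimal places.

0.0599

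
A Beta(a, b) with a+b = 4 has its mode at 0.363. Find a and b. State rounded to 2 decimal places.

a = 1.73, b = 2.27

For a,b>1 the mode is (a−1)/(a+b−2), so a = mode·(κ−2)+1 = 0.363×2+1 = 1.73.
And b = (1−mode)·(κ−2)+1 = 0.637×2+1 = 2.27.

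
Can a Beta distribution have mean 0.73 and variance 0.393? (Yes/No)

For any Beta, Var(X) < E[X]·(1−E[X]).
Here μ(1−μ) = 0.73×0.27 = 0.1971, and 0.393 ≥ 0.1971.

No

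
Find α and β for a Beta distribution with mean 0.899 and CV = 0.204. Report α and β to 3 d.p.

σ = CV·μ = 0.204×0.899 = 0.18340, so σ² = 0.033634.
s+1 = μ(1−μ)/σ² = 0.090799/0.033634 = 2.6996, so s = α+β = 1.6996.
α = μs = 1.528, β = (1−μ)s = 0.172.

α = 1.528, β = 0.172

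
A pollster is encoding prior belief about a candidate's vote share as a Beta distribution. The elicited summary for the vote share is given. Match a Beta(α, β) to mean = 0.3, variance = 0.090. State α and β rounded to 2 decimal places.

Write ν = α+β; then α = μν and Var = μ(1−μ)/(ν+1).
ν = μ(1−μ)/Var − 1 = 0.21/0.090 − 1 = 1.3333.
α = 0.3·1.3333 = 0.40, β = 0.7·1.3333 = 0.93.

α = 0.40, β = 0.93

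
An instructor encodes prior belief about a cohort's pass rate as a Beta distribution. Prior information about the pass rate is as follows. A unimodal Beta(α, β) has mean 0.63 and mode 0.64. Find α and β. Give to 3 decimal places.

With s = α+β: μ = α/s and mode = (α−1)/(s−2). Eliminating α = μs,
μs − 1 = m(s−2) ⇒ s(μ−m) = 1−2m ⇒ s = -0.28/-0.01 = 28.0000.
So α = μs = 17.640, β = (1−μ)s = 10.360.

α = 17.640, β = 10.360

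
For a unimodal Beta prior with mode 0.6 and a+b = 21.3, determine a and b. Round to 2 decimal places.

a = 12.58, b = 8.72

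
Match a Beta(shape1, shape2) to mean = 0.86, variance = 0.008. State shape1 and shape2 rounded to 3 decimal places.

shape1 = 12.083, shape2 = 1.967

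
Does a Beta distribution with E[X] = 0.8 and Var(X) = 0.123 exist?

Yes

A Beta with mean μ has variance μ(1−μ)/(α+β+1) < μ(1−μ).
Here μ(1−μ) = 0.8×0.2 = 0.16, and 0.123 < 0.16.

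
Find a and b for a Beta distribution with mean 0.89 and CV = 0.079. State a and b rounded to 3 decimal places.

a = 16.735, b = 2.068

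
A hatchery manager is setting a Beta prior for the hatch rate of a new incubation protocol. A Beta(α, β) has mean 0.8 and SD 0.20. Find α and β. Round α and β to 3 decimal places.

Variance = 0.20² = 0.0400. The moment-matching identity α+β = μ(1−μ)/Var − 1 gives
α+β = 0.16/0.0400 − 1 = 3.0000, so α = μ·3.0000 = 2.400 and β = (1−μ)·3.0000 = 0.600.

α = 2.400, β = 0.600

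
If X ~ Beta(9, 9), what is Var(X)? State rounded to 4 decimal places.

μ = 9/18 = 0.500000; Var = μ(1−μ)/(α+β+1) = 0.2500000/19 = 0.0132.

0.0132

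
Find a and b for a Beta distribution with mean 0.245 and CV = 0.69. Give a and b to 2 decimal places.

σ = CV·μ = 0.69×0.245 = 0.16905, so σ² = 0.028578.
s+1 = μ(1−μ)/σ² = 0.184975/0.028578 = 6.4727, so s = a+b = 5.4727.
a = μs = 1.34, b = (1−μ)s = 4.13.

a = 1.34, b = 4.13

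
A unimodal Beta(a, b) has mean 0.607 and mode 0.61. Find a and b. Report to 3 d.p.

a = 44.513, b = 28.820

With s = a+b: μ = a/s and mode = (a−1)/(s−2). Eliminating a = μs,
μs − 1 = m(s−2) ⇒ s(μ−m) = 1−2m ⇒ s = -0.22/-0.003 = 73.3333.
So a = μs = 44.513, b = (1−μ)s = 28.820.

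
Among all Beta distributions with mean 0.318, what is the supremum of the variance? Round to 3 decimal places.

0.217

For fixed mean μ the Beta variance is μ(1−μ)/(α+β+1), increasing as α+β decreases.
Its least upper bound (not attained) is μ(1−μ) = 0.318·0.682 = 0.217.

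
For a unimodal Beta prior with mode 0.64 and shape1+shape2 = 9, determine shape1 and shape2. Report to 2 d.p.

Mode = (shape1−1)/(κ−2) with κ = shape1+shape2, so shape1−1 = 0.64·7 = 4.48.
shape1 = 5.48; shape2 = κ − shape1 = 3.52.

shape1 = 5.48, shape2 = 3.52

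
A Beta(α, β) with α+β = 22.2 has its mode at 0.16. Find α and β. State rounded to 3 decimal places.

α = 4.232, β = 17.968

Mode = (α−1)/(κ−2) with κ = α+β, so α−1 = 0.16·20.2 = 3.232.
α = 4.232; β = κ − α = 17.968.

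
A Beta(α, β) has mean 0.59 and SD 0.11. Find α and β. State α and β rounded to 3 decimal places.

α = 11.205, β = 7.787

Variance = 0.11² = 0.0121. The moment-matching identity α+β = μ(1−μ)/Var − 1 gives
α+β = 0.2419/0.0121 − 1 = 18.9917, so α = μ·18.9917 = 11.205 and β = (1−μ)·18.9917 = 7.787.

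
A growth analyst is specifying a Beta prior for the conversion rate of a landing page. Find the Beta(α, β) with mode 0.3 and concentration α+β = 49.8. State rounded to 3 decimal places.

α = 15.340, β = 34.460

Since the density peak of Beta(α,β) is at (α−1)/(α+β−2),
α = 1 + 0.3(49.8−2) = 15.340 and β = 49.8 − 15.340 = 34.460.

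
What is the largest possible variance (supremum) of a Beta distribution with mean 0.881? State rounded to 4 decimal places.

0.1048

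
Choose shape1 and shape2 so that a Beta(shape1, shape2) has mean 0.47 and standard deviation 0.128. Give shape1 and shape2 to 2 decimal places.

shape1 = 6.68, shape2 = 7.53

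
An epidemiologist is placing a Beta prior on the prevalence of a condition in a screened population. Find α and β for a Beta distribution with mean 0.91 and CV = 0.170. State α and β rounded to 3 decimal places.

Var = (CV·μ)² = (0.170×0.91)² = 0.023932.
α+β = μ(1−μ)/Var − 1 = 0.0819/0.023932 − 1 = 2.4222.
Thus α = 0.91·2.4222 = 2.204 and β = 0.09·2.4222 = 0.218.

α = 2.204, β = 0.218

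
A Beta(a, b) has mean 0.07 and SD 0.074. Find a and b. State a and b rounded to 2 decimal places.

a = 0.76, b = 10.13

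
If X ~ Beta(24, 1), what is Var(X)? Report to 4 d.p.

μ = 24/25 = 0.960000; Var = μ(1−μ)/(α+β+1) = 0.0384000/26 = 0.0015.

0.0015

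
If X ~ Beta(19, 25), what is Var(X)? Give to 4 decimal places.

0.0055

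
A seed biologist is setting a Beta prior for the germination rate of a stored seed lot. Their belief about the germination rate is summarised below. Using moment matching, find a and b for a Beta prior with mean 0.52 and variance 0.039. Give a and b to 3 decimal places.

By moment matching, a+b = μ(1−μ)/σ² − 1 = (0.52·0.48)/0.039 − 1 = 6.4000 − 1 = 5.4000.
Since a/(a+b) = μ, a = 0.52·5.4000 = 2.808 and b = 0.48·5.4000 = 2.592.

a = 2.808, b = 2.592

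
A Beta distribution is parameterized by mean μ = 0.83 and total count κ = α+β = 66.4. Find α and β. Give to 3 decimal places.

α = 55.112, β = 11.288

Split κ in proportion μ : (1−μ): α = 0.83·66.4 = 55.112, β = 66.4 − 55.112 = 11.288.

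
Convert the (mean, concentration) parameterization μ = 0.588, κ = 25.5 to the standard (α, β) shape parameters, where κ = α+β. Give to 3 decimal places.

α = μκ = 0.588×25.5 = 14.994 and β = (1−μ)κ = 0.412×25.5 = 10.506.

α = 14.994, β = 10.506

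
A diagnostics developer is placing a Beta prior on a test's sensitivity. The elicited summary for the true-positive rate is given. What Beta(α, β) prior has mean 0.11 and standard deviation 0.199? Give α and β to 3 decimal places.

σ² = 0.199² = 0.039601.
With s = α+β, Var = μ(1−μ)/(s+1), so s+1 = (0.11×0.89)/0.039601 = 2.4722 and s = 1.4722.
α = μs = 0.162, β = (1−μ)s = 1.310.

α = 0.162, β = 1.310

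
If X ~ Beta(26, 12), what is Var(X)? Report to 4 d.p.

μ = 26/38 = 0.684211; Var = μ(1−μ)/(α+β+1) = 0.2160665/39 = 0.0055.

0.0055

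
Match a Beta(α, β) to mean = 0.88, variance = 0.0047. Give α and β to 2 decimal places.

Write ν = α+β; then α = μν and Var = μ(1−μ)/(ν+1).
ν = μ(1−μ)/Var − 1 = 0.1056/0.0047 − 1 = 21.4681.
α = 0.88·21.4681 = 18.89, β = 0.12·21.4681 = 2.58.

α = 18.89, β = 2.58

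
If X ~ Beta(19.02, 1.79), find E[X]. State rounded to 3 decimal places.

0.914

E[X] = α/(α+β) = 19.02/20.81 = 0.914.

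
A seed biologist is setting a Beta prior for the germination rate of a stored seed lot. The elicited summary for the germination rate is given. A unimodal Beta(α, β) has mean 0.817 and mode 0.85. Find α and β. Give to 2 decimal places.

α = 17.33, β = 3.88

Let s = α+β. Mean gives α = μs = 0.817s; mode gives (α−1)/(s−2) = 0.85.
Substituting: 0.817s − 1 = 0.85(s−2) = 0.85s − 1.70, so -0.033s = -0.70 and s = 21.2121.
Then α = 0.817×21.2121 = 17.33 and β = s−α = 3.88.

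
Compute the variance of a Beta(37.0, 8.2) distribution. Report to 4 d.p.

0.0032

α+β = 45.2 and αβ = 303.40, so Var = αβ/[(α+β)²(α+β+1)] = 303.40/94388.448 = 0.0032.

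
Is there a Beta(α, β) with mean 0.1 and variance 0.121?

No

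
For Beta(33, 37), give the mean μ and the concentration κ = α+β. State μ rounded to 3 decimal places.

κ = α+β = 33+37 = 70; μ = α/κ = 33/70 = 0.471.

μ = 0.471, κ = 70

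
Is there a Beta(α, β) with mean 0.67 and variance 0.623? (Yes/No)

For any Beta, Var(X) < E[X]·(1−E[X]).
Here μ(1−μ) = 0.67×0.33 = 0.2211, and 0.623 ≥ 0.2211.

No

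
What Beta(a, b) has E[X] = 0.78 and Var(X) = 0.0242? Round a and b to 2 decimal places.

a = 4.75, b = 1.34

By moment matching, a+b = μ(1−μ)/σ² − 1 = (0.78·0.22)/0.0242 − 1 = 7.0909 − 1 = 6.0909.
Since a/(a+b) = μ, a = 0.78·6.0909 = 4.75 and b = 0.22·6.0909 = 1.34.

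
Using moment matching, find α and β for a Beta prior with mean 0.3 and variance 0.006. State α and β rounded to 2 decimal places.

α = 10.20, β = 23.80

Let s = α+β. The Beta variance is μ(1−μ)/(s+1).
So s+1 = μ(1−μ)/σ² = (0.3×0.7)/0.006 = 0.21/0.006 = 35.0000, giving s = 34.0000.
Then α = μs = 0.3×34.0000 = 10.20 and β = (1−μ)s = 0.7×34.0000 = 23.80.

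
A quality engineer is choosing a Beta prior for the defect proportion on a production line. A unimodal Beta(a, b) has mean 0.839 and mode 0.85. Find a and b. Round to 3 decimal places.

With s = a+b: μ = a/s and mode = (a−1)/(s−2). Eliminating a = μs,
μs − 1 = m(s−2) ⇒ s(μ−m) = 1−2m ⇒ s = -0.70/-0.011 = 63.6364.
So a = μs = 53.391, b = (1−μ)s = 10.245.

a = 53.391, b = 10.245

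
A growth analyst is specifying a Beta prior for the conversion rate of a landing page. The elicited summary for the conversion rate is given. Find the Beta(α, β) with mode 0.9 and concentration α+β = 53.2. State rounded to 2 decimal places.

α = 47.08, β = 6.12

For α,β>1 the mode is (α−1)/(α+β−2), so α = mode·(κ−2)+1 = 0.9×51.2+1 = 47.08.
And β = (1−mode)·(κ−2)+1 = 0.1×51.2+1 = 6.12.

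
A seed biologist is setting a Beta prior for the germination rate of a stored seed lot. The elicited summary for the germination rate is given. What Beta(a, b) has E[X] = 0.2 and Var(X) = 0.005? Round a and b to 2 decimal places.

a = 6.20, b = 24.80

By moment matching, a+b = μ(1−μ)/σ² − 1 = (0.2·0.8)/0.005 − 1 = 32.0000 − 1 = 31.0000.
Since a/(a+b) = μ, a = 0.2·31.0000 = 6.20 and b = 0.8·31.0000 = 24.80.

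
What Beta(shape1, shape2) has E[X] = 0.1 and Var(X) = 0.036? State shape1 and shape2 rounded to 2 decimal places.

shape1 = 0.15, shape2 = 1.35

By moment matching, shape1+shape2 = μ(1−μ)/σ² − 1 = (0.1·0.9)/0.036 − 1 = 2.5000 − 1 = 1.5000.
Since shape1/(shape1+shape2) = μ, shape1 = 0.1·1.5000 = 0.15 and shape2 = 0.9·1.5000 = 1.35.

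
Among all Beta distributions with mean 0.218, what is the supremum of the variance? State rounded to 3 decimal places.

For fixed mean μ the Beta variance is μ(1−μ)/(α+β+1), increasing as α+β decreases.
Its least upper bound (not attained) is μ(1−μ) = 0.218·0.782 = 0.170.

0.170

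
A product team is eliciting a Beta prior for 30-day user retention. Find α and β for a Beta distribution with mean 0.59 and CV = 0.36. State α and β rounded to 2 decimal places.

Var = (CV·μ)² = (0.36×0.59)² = 0.045114.
α+β = μ(1−μ)/Var − 1 = 0.2419/0.045114 − 1 = 4.3620.
Thus α = 0.59·4.3620 = 2.57 and β = 0.41·4.3620 = 1.79.

α = 2.57, β = 1.79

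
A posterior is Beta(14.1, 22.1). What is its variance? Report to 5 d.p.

0.00639

Var = αβ/[(α+β)²(α+β+1)] = (14.1×22.1)/(36.2²×37.2) = 311.61/48748.368 = 0.00639.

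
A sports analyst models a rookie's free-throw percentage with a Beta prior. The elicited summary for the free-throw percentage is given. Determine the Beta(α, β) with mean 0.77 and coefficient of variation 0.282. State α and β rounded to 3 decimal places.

Var = (CV·μ)² = (0.282×0.77)² = 0.047150.
α+β = μ(1−μ)/Var − 1 = 0.1771/0.047150 − 1 = 2.7561.
Thus α = 0.77·2.7561 = 2.122 and β = 0.23·2.7561 = 0.634.

α = 2.122, β = 0.634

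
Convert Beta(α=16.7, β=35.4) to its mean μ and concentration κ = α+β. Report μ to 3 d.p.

κ = α+β = 16.7+35.4 = 52.1; μ = α/κ = 16.7/52.1 = 0.321.

μ = 0.321, κ = 52.1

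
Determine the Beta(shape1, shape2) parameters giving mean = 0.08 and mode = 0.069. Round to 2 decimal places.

shape1 = 6.27, shape2 = 72.09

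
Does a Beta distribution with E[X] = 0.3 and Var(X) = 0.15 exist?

For any Beta, Var(X) < E[X]·(1−E[X]).
Here μ(1−μ) = 0.3×0.7 = 0.21, and 0.15 < 0.21.

Yes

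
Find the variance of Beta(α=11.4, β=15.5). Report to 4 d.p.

0.0088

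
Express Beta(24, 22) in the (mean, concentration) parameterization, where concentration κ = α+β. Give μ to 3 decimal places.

μ = 0.522, κ = 46

κ = α+β = 24+22 = 46; μ = α/κ = 24/46 = 0.522.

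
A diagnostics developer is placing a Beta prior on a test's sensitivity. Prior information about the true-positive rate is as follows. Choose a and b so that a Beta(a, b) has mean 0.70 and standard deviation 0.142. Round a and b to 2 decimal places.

First σ² = 0.020164. Setting a = μn, b = (1−μ)n with n = a+b,
μ(1−μ)/(n+1) = 0.020164 ⇒ n+1 = 0.2100/0.020164 = 10.4146 ⇒ n = 9.4146.
Hence a = 0.70×9.4146 = 6.59, b = 0.30×9.4146 = 2.82.

a = 6.59, b = 2.82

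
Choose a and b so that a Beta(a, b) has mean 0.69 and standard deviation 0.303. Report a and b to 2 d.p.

a = 0.92, b = 0.41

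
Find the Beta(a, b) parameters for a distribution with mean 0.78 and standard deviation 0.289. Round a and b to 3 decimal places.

a = 0.823, b = 0.232

First σ² = 0.083521. Setting a = μn, b = (1−μ)n with n = a+b,
μ(1−μ)/(n+1) = 0.083521 ⇒ n+1 = 0.1716/0.083521 = 2.0546 ⇒ n = 1.0546.
Hence a = 0.78×1.0546 = 0.823, b = 0.22×1.0546 = 0.232.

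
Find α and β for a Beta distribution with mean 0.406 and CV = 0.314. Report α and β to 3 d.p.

α = 5.619, β = 8.220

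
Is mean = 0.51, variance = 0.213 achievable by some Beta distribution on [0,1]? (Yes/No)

Yes

For any Beta, Var(X) < E[X]·(1−E[X]).
Here μ(1−μ) = 0.51×0.49 = 0.2499, and 0.213 < 0.2499.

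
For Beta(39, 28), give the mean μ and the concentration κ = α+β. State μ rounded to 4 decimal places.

μ = 0.5821, κ = 67

κ = α+β = 39+28 = 67; μ = α/κ = 39/67 = 0.5821.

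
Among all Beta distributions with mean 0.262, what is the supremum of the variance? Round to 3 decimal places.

0.193

Var = μ(1−μ)/(α+β+1), which approaches μ(1−μ) as α+β → 0.
So the supremum is μ(1−μ) = 0.262×0.738 = 0.193.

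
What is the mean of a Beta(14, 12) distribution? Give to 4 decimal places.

The Beta mean is α/(α+β) = 14/(14+12) = 0.5385.

0.5385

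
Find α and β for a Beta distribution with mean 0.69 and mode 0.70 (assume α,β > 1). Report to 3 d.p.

α = 27.600, β = 12.400

With s = α+β: μ = α/s and mode = (α−1)/(s−2). Eliminating α = μs,
μs − 1 = m(s−2) ⇒ s(μ−m) = 1−2m ⇒ s = -0.40/-0.01 = 40.0000.
So α = μs = 27.600, β = (1−μ)s = 12.400.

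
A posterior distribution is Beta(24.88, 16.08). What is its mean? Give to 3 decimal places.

0.607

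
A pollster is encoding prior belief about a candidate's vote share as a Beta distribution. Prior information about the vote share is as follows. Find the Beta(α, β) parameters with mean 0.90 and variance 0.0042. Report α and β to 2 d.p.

α = 18.39, β = 2.04

Write ν = α+β; then α = μν and Var = μ(1−μ)/(ν+1).
ν = μ(1−μ)/Var − 1 = 0.0900/0.0042 − 1 = 20.4286.
α = 0.90·20.4286 = 18.39, β = 0.10·20.4286 = 2.04.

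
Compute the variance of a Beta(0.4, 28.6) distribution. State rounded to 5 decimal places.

α+β = 29.0 and αβ = 11.44, so Var = αβ/[(α+β)²(α+β+1)] = 11.44/25230.000 = 0.00045.

0.00045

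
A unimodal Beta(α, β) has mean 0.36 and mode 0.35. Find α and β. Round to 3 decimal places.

α = 10.800, β = 19.200

Let s = α+β. Mean gives α = μs = 0.36s; mode gives (α−1)/(s−2) = 0.35.
Substituting: 0.36s − 1 = 0.35(s−2) = 0.35s − 0.70, so 0.01s = 0.30 and s = 30.0000.
Then α = 0.36×30.0000 = 10.800 and β = s−α = 19.200.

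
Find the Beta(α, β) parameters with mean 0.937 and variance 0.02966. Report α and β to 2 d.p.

By moment matching, α+β = μ(1−μ)/σ² − 1 = (0.937·0.063)/0.02966 − 1 = 1.9903 − 1 = 0.9903.
Since α/(α+β) = μ, α = 0.937·0.9903 = 0.93 and β = 0.063·0.9903 = 0.06.

α = 0.93, β = 0.06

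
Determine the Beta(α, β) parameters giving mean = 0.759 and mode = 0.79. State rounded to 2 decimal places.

α = 14.20, β = 4.51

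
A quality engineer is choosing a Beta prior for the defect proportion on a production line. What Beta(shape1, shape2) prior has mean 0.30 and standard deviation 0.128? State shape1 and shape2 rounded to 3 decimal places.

σ² = 0.128² = 0.016384.
With s = shape1+shape2, Var = μ(1−μ)/(s+1), so s+1 = (0.30×0.70)/0.016384 = 12.8174 and s = 11.8174.
shape1 = μs = 3.545, shape2 = (1−μ)s = 8.272.

shape1 = 3.545, shape2 = 8.272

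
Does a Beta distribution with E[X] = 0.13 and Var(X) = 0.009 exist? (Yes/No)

Yes

For any Beta, Var(X) < E[X]·(1−E[X]).
Here μ(1−μ) = 0.13×0.87 = 0.1131, and 0.009 < 0.1131.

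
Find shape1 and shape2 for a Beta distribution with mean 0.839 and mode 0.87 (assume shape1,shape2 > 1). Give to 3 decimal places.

shape1 = 20.028, shape2 = 3.843

With s = shape1+shape2: μ = shape1/s and mode = (shape1−1)/(s−2). Eliminating shape1 = μs,
μs − 1 = m(s−2) ⇒ s(μ−m) = 1−2m ⇒ s = -0.74/-0.031 = 23.8710.
So shape1 = μs = 20.028, shape2 = (1−μ)s = 3.843.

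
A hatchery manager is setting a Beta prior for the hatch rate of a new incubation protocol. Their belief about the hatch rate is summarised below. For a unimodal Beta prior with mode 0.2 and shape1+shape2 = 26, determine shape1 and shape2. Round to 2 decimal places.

shape1 = 5.80, shape2 = 20.20

Since the density peak of Beta(shape1,shape2) is at (shape1−1)/(shape1+shape2−2),
shape1 = 1 + 0.2(26−2) = 5.80 and shape2 = 26 − 5.80 = 20.20.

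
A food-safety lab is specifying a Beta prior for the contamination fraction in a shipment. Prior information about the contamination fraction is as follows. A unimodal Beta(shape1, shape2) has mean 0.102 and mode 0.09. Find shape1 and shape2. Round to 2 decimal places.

Let s = shape1+shape2. Mean gives shape1 = μs = 0.102s; mode gives (shape1−1)/(s−2) = 0.09.
Substituting: 0.102s − 1 = 0.09(s−2) = 0.09s − 0.18, so 0.012s = 0.82 and s = 68.3333.
Then shape1 = 0.102×68.3333 = 6.97 and shape2 = s−shape1 = 61.36.

shape1 = 6.97, shape2 = 61.36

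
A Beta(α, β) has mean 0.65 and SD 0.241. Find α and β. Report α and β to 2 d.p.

α = 1.90, β = 1.02

Variance = 0.241² = 0.058081. The moment-matching identity α+β = μ(1−μ)/Var − 1 gives
α+β = 0.2275/0.058081 − 1 = 2.9169, so α = μ·2.9169 = 1.90 and β = (1−μ)·2.9169 = 1.02.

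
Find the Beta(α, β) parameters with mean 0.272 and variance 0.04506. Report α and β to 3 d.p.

Write ν = α+β; then α = μν and Var = μ(1−μ)/(ν+1).
ν = μ(1−μ)/Var − 1 = 0.198016/0.04506 − 1 = 3.3945.
α = 0.272·3.3945 = 0.923, β = 0.728·3.3945 = 2.471.

α = 0.923, β = 2.471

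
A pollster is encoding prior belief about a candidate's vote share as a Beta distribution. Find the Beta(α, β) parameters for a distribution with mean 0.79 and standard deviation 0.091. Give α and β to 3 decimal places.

α = 15.037, β = 3.997

Variance = 0.091² = 0.008281. The moment-matching identity α+β = μ(1−μ)/Var − 1 gives
α+β = 0.1659/0.008281 − 1 = 19.0338, so α = μ·19.0338 = 15.037 and β = (1−μ)·19.0338 = 3.997.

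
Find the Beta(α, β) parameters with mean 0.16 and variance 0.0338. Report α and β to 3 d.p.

By moment matching, α+β = μ(1−μ)/σ² − 1 = (0.16·0.84)/0.0338 − 1 = 3.9763 − 1 = 2.9763.
Since α/(α+β) = μ, α = 0.16·2.9763 = 0.476 and β = 0.84·2.9763 = 2.500.

α = 0.476, β = 2.500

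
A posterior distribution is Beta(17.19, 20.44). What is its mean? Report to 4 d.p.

0.4568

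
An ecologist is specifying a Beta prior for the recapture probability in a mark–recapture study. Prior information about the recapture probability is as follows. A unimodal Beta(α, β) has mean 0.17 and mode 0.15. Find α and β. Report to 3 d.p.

α = 5.950, β = 29.050

Let s = α+β. Mean gives α = μs = 0.17s; mode gives (α−1)/(s−2) = 0.15.
Substituting: 0.17s − 1 = 0.15(s−2) = 0.15s − 0.30, so 0.02s = 0.70 and s = 35.0000.
Then α = 0.17×35.0000 = 5.950 and β = s−α = 29.050.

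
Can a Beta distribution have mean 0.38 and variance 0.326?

A Beta with mean μ has variance μ(1−μ)/(α+β+1) < μ(1−μ).
Here μ(1−μ) = 0.38×0.62 = 0.2356, and 0.326 ≥ 0.2356.

No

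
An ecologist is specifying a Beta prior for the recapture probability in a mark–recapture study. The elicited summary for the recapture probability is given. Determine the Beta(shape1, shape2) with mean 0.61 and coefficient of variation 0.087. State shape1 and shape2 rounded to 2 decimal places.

shape1 = 50.92, shape2 = 32.55

σ = CV·μ = 0.087×0.61 = 0.05307, so σ² = 0.002816.
s+1 = μ(1−μ)/σ² = 0.2379/0.002816 = 84.4688, so s = shape1+shape2 = 83.4688.
shape1 = μs = 50.92, shape2 = (1−μ)s = 32.55.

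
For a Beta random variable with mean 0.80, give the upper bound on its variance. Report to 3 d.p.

0.160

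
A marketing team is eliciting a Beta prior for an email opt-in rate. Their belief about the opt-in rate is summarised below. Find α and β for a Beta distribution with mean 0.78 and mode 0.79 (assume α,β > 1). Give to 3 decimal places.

Let s = α+β. Mean gives α = μs = 0.78s; mode gives (α−1)/(s−2) = 0.79.
Substituting: 0.78s − 1 = 0.79(s−2) = 0.79s − 1.58, so -0.01s = -0.58 and s = 58.0000.
Then α = 0.78×58.0000 = 45.240 and β = s−α = 12.760.

α = 45.240, β = 12.760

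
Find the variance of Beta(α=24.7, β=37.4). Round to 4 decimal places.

μ = 24.7/62.1 = 0.397746; Var = μ(1−μ)/(α+β+1) = 0.2395440/63.1 = 0.0038.

0.0038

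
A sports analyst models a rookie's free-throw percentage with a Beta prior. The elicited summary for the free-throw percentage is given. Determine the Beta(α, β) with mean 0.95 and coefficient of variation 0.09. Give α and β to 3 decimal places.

α = 5.223, β = 0.275

σ = CV·μ = 0.09×0.95 = 0.08550, so σ² = 0.007310.
s+1 = μ(1−μ)/σ² = 0.0475/0.007310 = 6.4977, so s = α+β = 5.4977.
α = μs = 5.223, β = (1−μ)s = 0.275.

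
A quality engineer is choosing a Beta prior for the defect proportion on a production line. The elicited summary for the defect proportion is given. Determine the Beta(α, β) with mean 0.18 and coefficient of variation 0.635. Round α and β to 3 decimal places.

α = 1.854, β = 8.444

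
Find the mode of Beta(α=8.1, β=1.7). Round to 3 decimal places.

0.910

With α,β > 1, mode = (α−1)/(α+β−2) = 7.1/7.8 = 0.910.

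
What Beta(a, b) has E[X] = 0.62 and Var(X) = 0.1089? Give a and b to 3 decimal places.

a = 0.721, b = 0.442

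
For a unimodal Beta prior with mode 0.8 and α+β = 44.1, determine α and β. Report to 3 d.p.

For α,β>1 the mode is (α−1)/(α+β−2), so α = mode·(κ−2)+1 = 0.8×42.1+1 = 34.680.
And β = (1−mode)·(κ−2)+1 = 0.2×42.1+1 = 9.420.

α = 34.680, β = 9.420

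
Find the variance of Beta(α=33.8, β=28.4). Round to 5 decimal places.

0.00393

α+β = 62.2 and αβ = 959.92, so Var = αβ/[(α+β)²(α+β+1)] = 959.92/244510.688 = 0.00393.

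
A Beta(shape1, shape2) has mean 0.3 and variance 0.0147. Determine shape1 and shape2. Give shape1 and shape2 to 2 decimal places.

shape1 = 3.99, shape2 = 9.30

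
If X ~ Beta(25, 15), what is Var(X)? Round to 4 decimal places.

μ = 25/40 = 0.625000; Var = μ(1−μ)/(α+β+1) = 0.2343750/41 = 0.0057.

0.0057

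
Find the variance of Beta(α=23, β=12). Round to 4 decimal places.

0.0063

μ = 23/35 = 0.657143; Var = μ(1−μ)/(α+β+1) = 0.2253061/36 = 0.0063.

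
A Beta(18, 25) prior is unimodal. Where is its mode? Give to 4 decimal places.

0.4146

The density x^(α−1)(1−x)^(β−1) is maximised at (α−1)/(α+β−2) = 17/41 = 0.4146.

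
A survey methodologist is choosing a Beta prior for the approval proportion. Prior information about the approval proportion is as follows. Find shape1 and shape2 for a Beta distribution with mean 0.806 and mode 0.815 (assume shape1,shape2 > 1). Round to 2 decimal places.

shape1 = 56.42, shape2 = 13.58

Let s = shape1+shape2. Mean gives shape1 = μs = 0.806s; mode gives (shape1−1)/(s−2) = 0.815.
Substituting: 0.806s − 1 = 0.815(s−2) = 0.815s − 1.630, so -0.009s = -0.630 and s = 70.0000.
Then shape1 = 0.806×70.0000 = 56.42 and shape2 = s−shape1 = 13.58.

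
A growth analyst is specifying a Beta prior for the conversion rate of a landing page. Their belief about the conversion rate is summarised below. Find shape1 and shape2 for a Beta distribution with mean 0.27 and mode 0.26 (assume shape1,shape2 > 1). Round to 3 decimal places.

shape1 = 12.960, shape2 = 35.040

With s = shape1+shape2: μ = shape1/s and mode = (shape1−1)/(s−2). Eliminating shape1 = μs,
μs − 1 = m(s−2) ⇒ s(μ−m) = 1−2m ⇒ s = 0.48/0.01 = 48.0000.
So shape1 = μs = 12.960, shape2 = (1−μ)s = 35.040.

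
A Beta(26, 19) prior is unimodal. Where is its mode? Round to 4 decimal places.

With α,β > 1, mode = (α−1)/(α+β−2) = 25/43 = 0.5814.

0.5814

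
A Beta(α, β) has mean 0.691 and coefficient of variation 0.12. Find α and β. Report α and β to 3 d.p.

α = 20.767, β = 9.287

σ = CV·μ = 0.12×0.691 = 0.08292, so σ² = 0.006876.
s+1 = μ(1−μ)/σ² = 0.213519/0.006876 = 31.0540, so s = α+β = 30.0540.
α = μs = 20.767, β = (1−μ)s = 9.287.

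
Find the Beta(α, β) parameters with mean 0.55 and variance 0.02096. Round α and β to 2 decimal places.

α = 5.94, β = 4.86

Write ν = α+β; then α = μν and Var = μ(1−μ)/(ν+1).
ν = μ(1−μ)/Var − 1 = 0.2475/0.02096 − 1 = 10.8082.
α = 0.55·10.8082 = 5.94, β = 0.45·10.8082 = 4.86.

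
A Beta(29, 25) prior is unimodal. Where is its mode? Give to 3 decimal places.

0.538

With α,β > 1, mode = (α−1)/(α+β−2) = 28/52 = 0.538.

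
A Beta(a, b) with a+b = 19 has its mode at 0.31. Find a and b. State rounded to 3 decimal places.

a = 6.270, b = 12.730

Since the density peak of Beta(a,b) is at (a−1)/(a+b−2),
a = 1 + 0.31(19−2) = 6.270 and b = 19 − 6.270 = 12.730.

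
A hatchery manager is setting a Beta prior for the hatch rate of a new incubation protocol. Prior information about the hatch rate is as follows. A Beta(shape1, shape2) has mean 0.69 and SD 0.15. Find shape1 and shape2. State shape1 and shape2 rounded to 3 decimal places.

shape1 = 5.870, shape2 = 2.637

Variance = 0.15² = 0.0225. The moment-matching identity shape1+shape2 = μ(1−μ)/Var − 1 gives
shape1+shape2 = 0.2139/0.0225 − 1 = 8.5067, so shape1 = μ·8.5067 = 5.870 and shape2 = (1−μ)·8.5067 = 2.637.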